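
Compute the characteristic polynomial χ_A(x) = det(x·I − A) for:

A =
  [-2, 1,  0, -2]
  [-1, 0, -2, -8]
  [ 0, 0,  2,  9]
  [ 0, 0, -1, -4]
x^4 + 4*x^3 + 6*x^2 + 4*x + 1

Expanding det(x·I − A) (e.g. by cofactor expansion or by noting that A is similar to its Jordan form J, which has the same characteristic polynomial as A) gives
  χ_A(x) = x^4 + 4*x^3 + 6*x^2 + 4*x + 1
which factors as (x + 1)^4. The eigenvalues (with algebraic multiplicities) are λ = -1 with multiplicity 4.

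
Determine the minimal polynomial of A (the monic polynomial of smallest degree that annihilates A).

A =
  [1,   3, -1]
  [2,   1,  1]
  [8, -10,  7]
x^3 - 9*x^2 + 27*x - 27

The characteristic polynomial is χ_A(x) = (x - 3)^3, so the eigenvalues are known. The minimal polynomial is
  m_A(x) = Π_λ (x − λ)^{k_λ}
where k_λ is the size of the *largest* Jordan block for λ (equivalently, the smallest k with (A − λI)^k v = 0 for every generalised eigenvector v of λ).

  λ = 3: largest Jordan block has size 3, contributing (x − 3)^3

So m_A(x) = (x - 3)^3 = x^3 - 9*x^2 + 27*x - 27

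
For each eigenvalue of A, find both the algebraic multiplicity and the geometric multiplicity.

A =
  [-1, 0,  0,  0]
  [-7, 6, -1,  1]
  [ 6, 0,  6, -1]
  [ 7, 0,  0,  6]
λ = -1: alg = 1, geom = 1; λ = 6: alg = 3, geom = 1

Step 1 — factor the characteristic polynomial to read off the algebraic multiplicities:
  χ_A(x) = (x - 6)^3*(x + 1)

Step 2 — compute geometric multiplicities via the rank-nullity identity g(λ) = n − rank(A − λI):
  rank(A − (-1)·I) = 3, so dim ker(A − (-1)·I) = n − 3 = 1
  rank(A − (6)·I) = 3, so dim ker(A − (6)·I) = n − 3 = 1

Summary:
  λ = -1: algebraic multiplicity = 1, geometric multiplicity = 1
  λ = 6: algebraic multiplicity = 3, geometric multiplicity = 1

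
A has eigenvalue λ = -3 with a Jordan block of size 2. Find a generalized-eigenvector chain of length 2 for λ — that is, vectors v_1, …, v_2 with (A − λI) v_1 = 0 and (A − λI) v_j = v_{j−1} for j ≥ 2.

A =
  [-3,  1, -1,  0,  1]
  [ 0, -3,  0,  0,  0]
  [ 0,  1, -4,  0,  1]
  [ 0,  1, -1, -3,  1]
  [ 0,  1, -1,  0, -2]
A Jordan chain for λ = -3 of length 2:
v_1 = (1, 0, 1, 1, 1)ᵀ
v_2 = (0, 1, 0, 0, 0)ᵀ

Let N = A − (-3)·I. We want v_2 with N^2 v_2 = 0 but N^1 v_2 ≠ 0; then v_{j-1} := N · v_j for j = 2, …, 2.

Pick v_2 = (0, 1, 0, 0, 0)ᵀ.
Then v_1 = N · v_2 = (1, 0, 1, 1, 1)ᵀ.

Sanity check: (A − (-3)·I) v_1 = (0, 0, 0, 0, 0)ᵀ = 0. ✓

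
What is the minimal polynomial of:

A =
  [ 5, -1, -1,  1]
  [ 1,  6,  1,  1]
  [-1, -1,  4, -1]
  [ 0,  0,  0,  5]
x^3 - 15*x^2 + 75*x - 125

The characteristic polynomial is χ_A(x) = (x - 5)^4, so the eigenvalues are known. The minimal polynomial is
  m_A(x) = Π_λ (x − λ)^{k_λ}
where k_λ is the size of the *largest* Jordan block for λ (equivalently, the smallest k with (A − λI)^k v = 0 for every generalised eigenvector v of λ).

  λ = 5: largest Jordan block has size 3, contributing (x − 5)^3

So m_A(x) = (x - 5)^3 = x^3 - 15*x^2 + 75*x - 125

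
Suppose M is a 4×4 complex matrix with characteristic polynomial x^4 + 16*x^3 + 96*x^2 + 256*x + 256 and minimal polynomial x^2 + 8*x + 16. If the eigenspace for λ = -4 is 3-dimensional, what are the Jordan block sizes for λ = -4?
Block sizes for λ = -4: [2, 1, 1]

Step 1 — from the characteristic polynomial, algebraic multiplicity of λ = -4 is 4. From dim ker(M − (-4)·I) = 3, there are exactly 3 Jordan blocks for λ = -4.
Step 2 — from the minimal polynomial, the factor (x + 4)^2 tells us the largest block for λ = -4 has size 2.
Step 3 — with total size 4, 3 blocks, and largest block 2, the block sizes (in nonincreasing order) are [2, 1, 1].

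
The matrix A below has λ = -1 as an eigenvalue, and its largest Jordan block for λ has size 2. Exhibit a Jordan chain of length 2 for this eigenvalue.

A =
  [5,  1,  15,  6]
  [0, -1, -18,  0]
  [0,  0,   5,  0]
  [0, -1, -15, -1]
A Jordan chain for λ = -1 of length 2:
v_1 = (1, 0, 0, -1)ᵀ
v_2 = (0, 1, 0, 0)ᵀ

Let N = A − (-1)·I. We want v_2 with N^2 v_2 = 0 but N^1 v_2 ≠ 0; then v_{j-1} := N · v_j for j = 2, …, 2.

Pick v_2 = (0, 1, 0, 0)ᵀ.
Then v_1 = N · v_2 = (1, 0, 0, -1)ᵀ.

Sanity check: (A − (-1)·I) v_1 = (0, 0, 0, 0)ᵀ = 0. ✓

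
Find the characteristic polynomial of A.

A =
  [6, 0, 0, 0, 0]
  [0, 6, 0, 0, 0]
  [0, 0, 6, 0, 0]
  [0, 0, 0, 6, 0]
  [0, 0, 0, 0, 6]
x^5 - 30*x^4 + 360*x^3 - 2160*x^2 + 6480*x - 7776

Expanding det(x·I − A) (e.g. by cofactor expansion or by noting that A is similar to its Jordan form J, which has the same characteristic polynomial as A) gives
  χ_A(x) = x^5 - 30*x^4 + 360*x^3 - 2160*x^2 + 6480*x - 7776
which factors as (x - 6)^5. The eigenvalues (with algebraic multiplicities) are λ = 6 with multiplicity 5.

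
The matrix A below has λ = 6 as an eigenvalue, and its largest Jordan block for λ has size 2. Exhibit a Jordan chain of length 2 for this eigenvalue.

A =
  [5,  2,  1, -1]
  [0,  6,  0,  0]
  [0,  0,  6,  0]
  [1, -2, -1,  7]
A Jordan chain for λ = 6 of length 2:
v_1 = (-1, 0, 0, 1)ᵀ
v_2 = (1, 0, 0, 0)ᵀ

Let N = A − (6)·I. We want v_2 with N^2 v_2 = 0 but N^1 v_2 ≠ 0; then v_{j-1} := N · v_j for j = 2, …, 2.

Pick v_2 = (1, 0, 0, 0)ᵀ.
Then v_1 = N · v_2 = (-1, 0, 0, 1)ᵀ.

Sanity check: (A − (6)·I) v_1 = (0, 0, 0, 0)ᵀ = 0. ✓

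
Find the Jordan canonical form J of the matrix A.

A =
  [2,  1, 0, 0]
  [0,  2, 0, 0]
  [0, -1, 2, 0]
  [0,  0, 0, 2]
J_2(2) ⊕ J_1(2) ⊕ J_1(2)

The characteristic polynomial is
  det(x·I − A) = x^4 - 8*x^3 + 24*x^2 - 32*x + 16 = (x - 2)^4

Eigenvalues and multiplicities (the geometric multiplicity of λ is n − rank(A − λI), which equals the number of Jordan blocks for λ):
  λ = 2: algebraic multiplicity = 4, geometric multiplicity = 3

Determining the block sizes for each eigenvalue:
  λ = 2: 3 blocks summing to 4 forces exactly one block of size 2 and the rest size 1 → block sizes [2, 1, 1]

Assembling the blocks gives a Jordan form
J =
  [2, 1, 0, 0]
  [0, 2, 0, 0]
  [0, 0, 2, 0]
  [0, 0, 0, 2]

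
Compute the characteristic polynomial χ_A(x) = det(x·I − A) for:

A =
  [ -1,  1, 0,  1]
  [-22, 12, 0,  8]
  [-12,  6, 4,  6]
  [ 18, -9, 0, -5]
x^4 - 10*x^3 + 33*x^2 - 40*x + 16

Expanding det(x·I − A) (e.g. by cofactor expansion or by noting that A is similar to its Jordan form J, which has the same characteristic polynomial as A) gives
  χ_A(x) = x^4 - 10*x^3 + 33*x^2 - 40*x + 16
which factors as (x - 4)^2*(x - 1)^2. The eigenvalues (with algebraic multiplicities) are λ = 1 with multiplicity 2, λ = 4 with multiplicity 2.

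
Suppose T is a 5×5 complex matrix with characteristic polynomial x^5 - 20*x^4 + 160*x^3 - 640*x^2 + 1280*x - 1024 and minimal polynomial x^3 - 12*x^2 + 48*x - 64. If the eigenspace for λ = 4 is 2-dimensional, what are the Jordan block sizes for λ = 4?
Block sizes for λ = 4: [3, 2]

Step 1 — from the characteristic polynomial, algebraic multiplicity of λ = 4 is 5. From dim ker(T − (4)·I) = 2, there are exactly 2 Jordan blocks for λ = 4.
Step 2 — from the minimal polynomial, the factor (x − 4)^3 tells us the largest block for λ = 4 has size 3.
Step 3 — with total size 5, 2 blocks, and largest block 3, the block sizes (in nonincreasing order) are [3, 2].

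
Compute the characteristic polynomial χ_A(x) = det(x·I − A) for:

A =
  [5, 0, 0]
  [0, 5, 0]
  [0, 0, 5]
x^3 - 15*x^2 + 75*x - 125

Expanding det(x·I − A) (e.g. by cofactor expansion or by noting that A is similar to its Jordan form J, which has the same characteristic polynomial as A) gives
  χ_A(x) = x^3 - 15*x^2 + 75*x - 125
which factors as (x - 5)^3. The eigenvalues (with algebraic multiplicities) are λ = 5 with multiplicity 3.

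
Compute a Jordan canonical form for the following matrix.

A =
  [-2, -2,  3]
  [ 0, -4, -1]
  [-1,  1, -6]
J_3(-4)

The characteristic polynomial is
  det(x·I − A) = x^3 + 12*x^2 + 48*x + 64 = (x + 4)^3

Eigenvalues and multiplicities (the geometric multiplicity of λ is n − rank(A − λI), which equals the number of Jordan blocks for λ):
  λ = -4: algebraic multiplicity = 3, geometric multiplicity = 1

Determining the block sizes for each eigenvalue:
  λ = -4: one block (gm = 1), so the single block has size am = 3 → block sizes [3]

Assembling the blocks gives a Jordan form
J =
  [-4,  1,  0]
  [ 0, -4,  1]
  [ 0,  0, -4]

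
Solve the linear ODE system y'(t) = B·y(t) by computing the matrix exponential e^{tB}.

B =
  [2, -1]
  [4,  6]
e^{tB} =
  [-2*t*exp(4*t) + exp(4*t), -t*exp(4*t)]
  [4*t*exp(4*t), 2*t*exp(4*t) + exp(4*t)]

Strategy: write B = P · J · P⁻¹ where J is a Jordan canonical form, so e^{tB} = P · e^{tJ} · P⁻¹, and e^{tJ} can be computed block-by-block.

B has Jordan form
J =
  [4, 1]
  [0, 4]
(up to reordering of blocks).

Per-block formulas:
  For a 2×2 Jordan block J_2(4): exp(t · J_2(4)) = e^(4t)·(I + t·N), where N is the 2×2 nilpotent shift.

After assembling e^{tJ} and conjugating by P, we get:

e^{tB} =
  [-2*t*exp(4*t) + exp(4*t), -t*exp(4*t)]
  [4*t*exp(4*t), 2*t*exp(4*t) + exp(4*t)]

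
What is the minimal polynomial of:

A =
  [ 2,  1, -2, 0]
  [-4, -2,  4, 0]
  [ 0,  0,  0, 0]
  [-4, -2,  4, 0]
x^2

The characteristic polynomial is χ_A(x) = x^4, so the eigenvalues are known. The minimal polynomial is
  m_A(x) = Π_λ (x − λ)^{k_λ}
where k_λ is the size of the *largest* Jordan block for λ (equivalently, the smallest k with (A − λI)^k v = 0 for every generalised eigenvector v of λ).

  λ = 0: largest Jordan block has size 2, contributing (x − 0)^2

So m_A(x) = x^2 = x^2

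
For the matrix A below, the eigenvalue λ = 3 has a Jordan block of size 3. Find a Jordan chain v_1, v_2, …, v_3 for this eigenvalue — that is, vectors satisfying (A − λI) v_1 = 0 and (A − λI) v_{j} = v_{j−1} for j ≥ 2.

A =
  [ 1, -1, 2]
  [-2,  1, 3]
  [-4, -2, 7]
A Jordan chain for λ = 3 of length 3:
v_1 = (-2, -4, -4)ᵀ
v_2 = (-2, -2, -4)ᵀ
v_3 = (1, 0, 0)ᵀ

Let N = A − (3)·I. We want v_3 with N^3 v_3 = 0 but N^2 v_3 ≠ 0; then v_{j-1} := N · v_j for j = 3, …, 2.

Pick v_3 = (1, 0, 0)ᵀ.
Then v_2 = N · v_3 = (-2, -2, -4)ᵀ.
Then v_1 = N · v_2 = (-2, -4, -4)ᵀ.

Sanity check: (A − (3)·I) v_1 = (0, 0, 0)ᵀ = 0. ✓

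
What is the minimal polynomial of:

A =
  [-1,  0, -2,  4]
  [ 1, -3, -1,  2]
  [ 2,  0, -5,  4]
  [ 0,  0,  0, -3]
x^2 + 6*x + 9

The characteristic polynomial is χ_A(x) = (x + 3)^4, so the eigenvalues are known. The minimal polynomial is
  m_A(x) = Π_λ (x − λ)^{k_λ}
where k_λ is the size of the *largest* Jordan block for λ (equivalently, the smallest k with (A − λI)^k v = 0 for every generalised eigenvector v of λ).

  λ = -3: largest Jordan block has size 2, contributing (x + 3)^2

So m_A(x) = (x + 3)^2 = x^2 + 6*x + 9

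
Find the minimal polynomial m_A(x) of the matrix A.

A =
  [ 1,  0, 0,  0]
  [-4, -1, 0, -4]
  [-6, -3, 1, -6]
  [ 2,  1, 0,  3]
x^2 - 2*x + 1

The characteristic polynomial is χ_A(x) = (x - 1)^4, so the eigenvalues are known. The minimal polynomial is
  m_A(x) = Π_λ (x − λ)^{k_λ}
where k_λ is the size of the *largest* Jordan block for λ (equivalently, the smallest k with (A − λI)^k v = 0 for every generalised eigenvector v of λ).

  λ = 1: largest Jordan block has size 2, contributing (x − 1)^2

So m_A(x) = (x - 1)^2 = x^2 - 2*x + 1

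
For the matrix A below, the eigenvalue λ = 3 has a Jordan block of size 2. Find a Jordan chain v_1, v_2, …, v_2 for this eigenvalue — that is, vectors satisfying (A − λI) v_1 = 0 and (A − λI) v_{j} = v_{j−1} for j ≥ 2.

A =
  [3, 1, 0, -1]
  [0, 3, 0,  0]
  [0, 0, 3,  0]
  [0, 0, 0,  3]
A Jordan chain for λ = 3 of length 2:
v_1 = (1, 0, 0, 0)ᵀ
v_2 = (0, 1, 0, 0)ᵀ

Let N = A − (3)·I. We want v_2 with N^2 v_2 = 0 but N^1 v_2 ≠ 0; then v_{j-1} := N · v_j for j = 2, …, 2.

Pick v_2 = (0, 1, 0, 0)ᵀ.
Then v_1 = N · v_2 = (1, 0, 0, 0)ᵀ.

Sanity check: (A − (3)·I) v_1 = (0, 0, 0, 0)ᵀ = 0. ✓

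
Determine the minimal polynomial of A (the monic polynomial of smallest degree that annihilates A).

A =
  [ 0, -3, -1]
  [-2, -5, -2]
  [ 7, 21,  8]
x^2 - 2*x + 1

The characteristic polynomial is χ_A(x) = (x - 1)^3, so the eigenvalues are known. The minimal polynomial is
  m_A(x) = Π_λ (x − λ)^{k_λ}
where k_λ is the size of the *largest* Jordan block for λ (equivalently, the smallest k with (A − λI)^k v = 0 for every generalised eigenvector v of λ).

  λ = 1: largest Jordan block has size 2, contributing (x − 1)^2

So m_A(x) = (x - 1)^2 = x^2 - 2*x + 1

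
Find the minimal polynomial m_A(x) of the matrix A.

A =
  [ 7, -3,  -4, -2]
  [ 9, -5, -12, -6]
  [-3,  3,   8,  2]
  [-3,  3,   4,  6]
x^2 - 8*x + 16

The characteristic polynomial is χ_A(x) = (x - 4)^4, so the eigenvalues are known. The minimal polynomial is
  m_A(x) = Π_λ (x − λ)^{k_λ}
where k_λ is the size of the *largest* Jordan block for λ (equivalently, the smallest k with (A − λI)^k v = 0 for every generalised eigenvector v of λ).

  λ = 4: largest Jordan block has size 2, contributing (x − 4)^2

So m_A(x) = (x - 4)^2 = x^2 - 8*x + 16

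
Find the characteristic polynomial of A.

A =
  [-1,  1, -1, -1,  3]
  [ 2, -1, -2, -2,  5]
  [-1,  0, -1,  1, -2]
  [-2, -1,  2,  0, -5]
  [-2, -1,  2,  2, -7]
x^5 + 10*x^4 + 40*x^3 + 80*x^2 + 80*x + 32

Expanding det(x·I − A) (e.g. by cofactor expansion or by noting that A is similar to its Jordan form J, which has the same characteristic polynomial as A) gives
  χ_A(x) = x^5 + 10*x^4 + 40*x^3 + 80*x^2 + 80*x + 32
which factors as (x + 2)^5. The eigenvalues (with algebraic multiplicities) are λ = -2 with multiplicity 5.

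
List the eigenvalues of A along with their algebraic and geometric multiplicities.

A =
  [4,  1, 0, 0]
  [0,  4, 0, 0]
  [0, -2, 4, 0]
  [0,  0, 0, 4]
λ = 4: alg = 4, geom = 3

Step 1 — factor the characteristic polynomial to read off the algebraic multiplicities:
  χ_A(x) = (x - 4)^4

Step 2 — compute geometric multiplicities via the rank-nullity identity g(λ) = n − rank(A − λI):
  rank(A − (4)·I) = 1, so dim ker(A − (4)·I) = n − 1 = 3

Summary:
  λ = 4: algebraic multiplicity = 4, geometric multiplicity = 3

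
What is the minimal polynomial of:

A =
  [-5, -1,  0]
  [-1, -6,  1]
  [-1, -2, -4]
x^3 + 15*x^2 + 75*x + 125

The characteristic polynomial is χ_A(x) = (x + 5)^3, so the eigenvalues are known. The minimal polynomial is
  m_A(x) = Π_λ (x − λ)^{k_λ}
where k_λ is the size of the *largest* Jordan block for λ (equivalently, the smallest k with (A − λI)^k v = 0 for every generalised eigenvector v of λ).

  λ = -5: largest Jordan block has size 3, contributing (x + 5)^3

So m_A(x) = (x + 5)^3 = x^3 + 15*x^2 + 75*x + 125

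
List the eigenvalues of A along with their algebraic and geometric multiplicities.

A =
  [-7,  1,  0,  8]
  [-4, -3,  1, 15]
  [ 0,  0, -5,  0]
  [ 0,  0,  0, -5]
λ = -5: alg = 4, geom = 2

Step 1 — factor the characteristic polynomial to read off the algebraic multiplicities:
  χ_A(x) = (x + 5)^4

Step 2 — compute geometric multiplicities via the rank-nullity identity g(λ) = n − rank(A − λI):
  rank(A − (-5)·I) = 2, so dim ker(A − (-5)·I) = n − 2 = 2

Summary:
  λ = -5: algebraic multiplicity = 4, geometric multiplicity = 2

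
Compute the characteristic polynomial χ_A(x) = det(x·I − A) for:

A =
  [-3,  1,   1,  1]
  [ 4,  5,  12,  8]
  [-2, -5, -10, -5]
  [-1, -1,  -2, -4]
x^4 + 12*x^3 + 54*x^2 + 108*x + 81

Expanding det(x·I − A) (e.g. by cofactor expansion or by noting that A is similar to its Jordan form J, which has the same characteristic polynomial as A) gives
  χ_A(x) = x^4 + 12*x^3 + 54*x^2 + 108*x + 81
which factors as (x + 3)^4. The eigenvalues (with algebraic multiplicities) are λ = -3 with multiplicity 4.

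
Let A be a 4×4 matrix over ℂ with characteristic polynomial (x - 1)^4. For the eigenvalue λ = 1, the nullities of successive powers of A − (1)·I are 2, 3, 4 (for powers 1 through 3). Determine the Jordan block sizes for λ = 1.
Block sizes for λ = 1: [3, 1]

From the dimensions of kernels of powers, the number of Jordan blocks of size at least j is d_j − d_{j−1} where d_j = dim ker(N^j) (with d_0 = 0). Computing the differences gives [2, 1, 1].
The number of blocks of size exactly k is (#blocks of size ≥ k) − (#blocks of size ≥ k + 1), so the partition is: 1 block(s) of size 1, 1 block(s) of size 3.
In nonincreasing order the block sizes are [3, 1].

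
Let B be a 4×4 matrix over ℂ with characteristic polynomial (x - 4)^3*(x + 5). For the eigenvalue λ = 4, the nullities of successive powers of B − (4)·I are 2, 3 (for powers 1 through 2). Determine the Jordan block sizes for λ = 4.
Block sizes for λ = 4: [2, 1]

From the dimensions of kernels of powers, the number of Jordan blocks of size at least j is d_j − d_{j−1} where d_j = dim ker(N^j) (with d_0 = 0). Computing the differences gives [2, 1].
The number of blocks of size exactly k is (#blocks of size ≥ k) − (#blocks of size ≥ k + 1), so the partition is: 1 block(s) of size 1, 1 block(s) of size 2.
In nonincreasing order the block sizes are [2, 1].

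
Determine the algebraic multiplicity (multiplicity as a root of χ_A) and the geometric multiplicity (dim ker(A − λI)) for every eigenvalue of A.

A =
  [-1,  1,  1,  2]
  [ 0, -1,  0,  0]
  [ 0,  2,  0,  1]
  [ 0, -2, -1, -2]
λ = -1: alg = 4, geom = 2

Step 1 — factor the characteristic polynomial to read off the algebraic multiplicities:
  χ_A(x) = (x + 1)^4

Step 2 — compute geometric multiplicities via the rank-nullity identity g(λ) = n − rank(A − λI):
  rank(A − (-1)·I) = 2, so dim ker(A − (-1)·I) = n − 2 = 2

Summary:
  λ = -1: algebraic multiplicity = 4, geometric multiplicity = 2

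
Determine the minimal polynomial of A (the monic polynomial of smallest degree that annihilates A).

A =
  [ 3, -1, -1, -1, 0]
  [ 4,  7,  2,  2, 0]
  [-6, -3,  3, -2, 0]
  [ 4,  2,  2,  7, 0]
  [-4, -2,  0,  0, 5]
x^3 - 15*x^2 + 75*x - 125

The characteristic polynomial is χ_A(x) = (x - 5)^5, so the eigenvalues are known. The minimal polynomial is
  m_A(x) = Π_λ (x − λ)^{k_λ}
where k_λ is the size of the *largest* Jordan block for λ (equivalently, the smallest k with (A − λI)^k v = 0 for every generalised eigenvector v of λ).

  λ = 5: largest Jordan block has size 3, contributing (x − 5)^3

So m_A(x) = (x - 5)^3 = x^3 - 15*x^2 + 75*x - 125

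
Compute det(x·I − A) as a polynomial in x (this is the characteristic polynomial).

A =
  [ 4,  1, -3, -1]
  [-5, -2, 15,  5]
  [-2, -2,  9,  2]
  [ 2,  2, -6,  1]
x^4 - 12*x^3 + 54*x^2 - 108*x + 81

Expanding det(x·I − A) (e.g. by cofactor expansion or by noting that A is similar to its Jordan form J, which has the same characteristic polynomial as A) gives
  χ_A(x) = x^4 - 12*x^3 + 54*x^2 - 108*x + 81
which factors as (x - 3)^4. The eigenvalues (with algebraic multiplicities) are λ = 3 with multiplicity 4.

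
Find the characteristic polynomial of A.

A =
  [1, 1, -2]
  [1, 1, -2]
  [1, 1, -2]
x^3

Expanding det(x·I − A) (e.g. by cofactor expansion or by noting that A is similar to its Jordan form J, which has the same characteristic polynomial as A) gives
  χ_A(x) = x^3
which factors as x^3. The eigenvalues (with algebraic multiplicities) are λ = 0 with multiplicity 3.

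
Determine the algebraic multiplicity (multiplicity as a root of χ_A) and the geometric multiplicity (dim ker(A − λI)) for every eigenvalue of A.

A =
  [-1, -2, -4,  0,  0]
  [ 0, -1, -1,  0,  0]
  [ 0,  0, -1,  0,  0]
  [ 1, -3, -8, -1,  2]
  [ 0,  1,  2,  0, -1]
λ = -1: alg = 5, geom = 2

Step 1 — factor the characteristic polynomial to read off the algebraic multiplicities:
  χ_A(x) = (x + 1)^5

Step 2 — compute geometric multiplicities via the rank-nullity identity g(λ) = n − rank(A − λI):
  rank(A − (-1)·I) = 3, so dim ker(A − (-1)·I) = n − 3 = 2

Summary:
  λ = -1: algebraic multiplicity = 5, geometric multiplicity = 2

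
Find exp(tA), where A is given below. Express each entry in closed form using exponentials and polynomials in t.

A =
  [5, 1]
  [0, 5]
e^{tA} =
  [exp(5*t), t*exp(5*t)]
  [0, exp(5*t)]

Strategy: write A = P · J · P⁻¹ where J is a Jordan canonical form, so e^{tA} = P · e^{tJ} · P⁻¹, and e^{tJ} can be computed block-by-block.

A has Jordan form
J =
  [5, 1]
  [0, 5]
(up to reordering of blocks).

Per-block formulas:
  For a 2×2 Jordan block J_2(5): exp(t · J_2(5)) = e^(5t)·(I + t·N), where N is the 2×2 nilpotent shift.

After assembling e^{tJ} and conjugating by P, we get:

e^{tA} =
  [exp(5*t), t*exp(5*t)]
  [0, exp(5*t)]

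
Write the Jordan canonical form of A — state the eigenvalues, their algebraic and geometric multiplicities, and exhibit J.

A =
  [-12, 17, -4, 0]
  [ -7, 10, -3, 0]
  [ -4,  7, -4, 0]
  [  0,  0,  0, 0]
J_3(-2) ⊕ J_1(0)

The characteristic polynomial is
  det(x·I − A) = x^4 + 6*x^3 + 12*x^2 + 8*x = x*(x + 2)^3

Eigenvalues and multiplicities (the geometric multiplicity of λ is n − rank(A − λI), which equals the number of Jordan blocks for λ):
  λ = -2: algebraic multiplicity = 3, geometric multiplicity = 1
  λ = 0: algebraic multiplicity = 1, geometric multiplicity = 1

Determining the block sizes for each eigenvalue:
  λ = -2: one block (gm = 1), so the single block has size am = 3 → block sizes [3]
  λ = 0: one block (gm = 1), so the single block has size am = 1 → block sizes [1]

Assembling the blocks gives a Jordan form
J =
  [-2,  1,  0, 0]
  [ 0, -2,  1, 0]
  [ 0,  0, -2, 0]
  [ 0,  0,  0, 0]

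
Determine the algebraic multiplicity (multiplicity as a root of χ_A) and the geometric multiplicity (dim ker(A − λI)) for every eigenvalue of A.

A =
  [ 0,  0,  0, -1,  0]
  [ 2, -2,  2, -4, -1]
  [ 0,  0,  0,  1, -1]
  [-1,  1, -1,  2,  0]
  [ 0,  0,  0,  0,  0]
λ = 0: alg = 5, geom = 2

Step 1 — factor the characteristic polynomial to read off the algebraic multiplicities:
  χ_A(x) = x^5

Step 2 — compute geometric multiplicities via the rank-nullity identity g(λ) = n − rank(A − λI):
  rank(A − (0)·I) = 3, so dim ker(A − (0)·I) = n − 3 = 2

Summary:
  λ = 0: algebraic multiplicity = 5, geometric multiplicity = 2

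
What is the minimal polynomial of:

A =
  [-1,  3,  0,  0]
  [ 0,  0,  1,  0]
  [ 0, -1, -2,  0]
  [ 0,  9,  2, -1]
x^3 + 3*x^2 + 3*x + 1

The characteristic polynomial is χ_A(x) = (x + 1)^4, so the eigenvalues are known. The minimal polynomial is
  m_A(x) = Π_λ (x − λ)^{k_λ}
where k_λ is the size of the *largest* Jordan block for λ (equivalently, the smallest k with (A − λI)^k v = 0 for every generalised eigenvector v of λ).

  λ = -1: largest Jordan block has size 3, contributing (x + 1)^3

So m_A(x) = (x + 1)^3 = x^3 + 3*x^2 + 3*x + 1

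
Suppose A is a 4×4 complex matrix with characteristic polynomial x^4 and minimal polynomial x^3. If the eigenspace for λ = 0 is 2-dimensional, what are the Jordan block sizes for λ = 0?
Block sizes for λ = 0: [3, 1]

Step 1 — from the characteristic polynomial, algebraic multiplicity of λ = 0 is 4. From dim ker(A − (0)·I) = 2, there are exactly 2 Jordan blocks for λ = 0.
Step 2 — from the minimal polynomial, the factor (x − 0)^3 tells us the largest block for λ = 0 has size 3.
Step 3 — with total size 4, 2 blocks, and largest block 3, the block sizes (in nonincreasing order) are [3, 1].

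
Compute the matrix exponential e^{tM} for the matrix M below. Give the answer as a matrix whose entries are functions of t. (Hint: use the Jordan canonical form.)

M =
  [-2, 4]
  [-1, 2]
e^{tM} =
  [1 - 2*t, 4*t]
  [-t, 2*t + 1]

Strategy: write M = P · J · P⁻¹ where J is a Jordan canonical form, so e^{tM} = P · e^{tJ} · P⁻¹, and e^{tJ} can be computed block-by-block.

M has Jordan form
J =
  [0, 1]
  [0, 0]
(up to reordering of blocks).

Per-block formulas:
  For a 2×2 Jordan block J_2(0): exp(t · J_2(0)) = e^(0t)·(I + t·N), where N is the 2×2 nilpotent shift.

After assembling e^{tJ} and conjugating by P, we get:

e^{tM} =
  [1 - 2*t, 4*t]
  [-t, 2*t + 1]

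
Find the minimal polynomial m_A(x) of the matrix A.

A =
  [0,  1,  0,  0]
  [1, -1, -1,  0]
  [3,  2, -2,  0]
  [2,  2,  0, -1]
x^3 + 3*x^2 + 3*x + 1

The characteristic polynomial is χ_A(x) = (x + 1)^4, so the eigenvalues are known. The minimal polynomial is
  m_A(x) = Π_λ (x − λ)^{k_λ}
where k_λ is the size of the *largest* Jordan block for λ (equivalently, the smallest k with (A − λI)^k v = 0 for every generalised eigenvector v of λ).

  λ = -1: largest Jordan block has size 3, contributing (x + 1)^3

So m_A(x) = (x + 1)^3 = x^3 + 3*x^2 + 3*x + 1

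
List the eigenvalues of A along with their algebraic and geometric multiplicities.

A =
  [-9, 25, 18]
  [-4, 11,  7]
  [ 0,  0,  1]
λ = 1: alg = 3, geom = 1

Step 1 — factor the characteristic polynomial to read off the algebraic multiplicities:
  χ_A(x) = (x - 1)^3

Step 2 — compute geometric multiplicities via the rank-nullity identity g(λ) = n − rank(A − λI):
  rank(A − (1)·I) = 2, so dim ker(A − (1)·I) = n − 2 = 1

Summary:
  λ = 1: algebraic multiplicity = 3, geometric multiplicity = 1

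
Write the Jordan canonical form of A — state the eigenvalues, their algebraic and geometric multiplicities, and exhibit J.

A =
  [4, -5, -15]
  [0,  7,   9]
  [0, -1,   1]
J_2(4) ⊕ J_1(4)

The characteristic polynomial is
  det(x·I − A) = x^3 - 12*x^2 + 48*x - 64 = (x - 4)^3

Eigenvalues and multiplicities (the geometric multiplicity of λ is n − rank(A − λI), which equals the number of Jordan blocks for λ):
  λ = 4: algebraic multiplicity = 3, geometric multiplicity = 2

Determining the block sizes for each eigenvalue:
  λ = 4: 2 blocks summing to 3 forces exactly one block of size 2 and the rest size 1 → block sizes [2, 1]

Assembling the blocks gives a Jordan form
J =
  [4, 1, 0]
  [0, 4, 0]
  [0, 0, 4]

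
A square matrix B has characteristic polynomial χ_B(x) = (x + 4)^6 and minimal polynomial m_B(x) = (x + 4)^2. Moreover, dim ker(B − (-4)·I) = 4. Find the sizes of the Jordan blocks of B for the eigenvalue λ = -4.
Block sizes for λ = -4: [2, 2, 1, 1]

Step 1 — from the characteristic polynomial, algebraic multiplicity of λ = -4 is 6. From dim ker(B − (-4)·I) = 4, there are exactly 4 Jordan blocks for λ = -4.
Step 2 — from the minimal polynomial, the factor (x + 4)^2 tells us the largest block for λ = -4 has size 2.
Step 3 — with total size 6, 4 blocks, and largest block 2, the block sizes (in nonincreasing order) are [2, 2, 1, 1].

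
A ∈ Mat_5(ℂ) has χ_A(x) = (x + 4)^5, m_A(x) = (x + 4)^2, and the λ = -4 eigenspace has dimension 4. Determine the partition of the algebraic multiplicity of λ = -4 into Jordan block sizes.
Block sizes for λ = -4: [2, 1, 1, 1]

Step 1 — from the characteristic polynomial, algebraic multiplicity of λ = -4 is 5. From dim ker(A − (-4)·I) = 4, there are exactly 4 Jordan blocks for λ = -4.
Step 2 — from the minimal polynomial, the factor (x + 4)^2 tells us the largest block for λ = -4 has size 2.
Step 3 — with total size 5, 4 blocks, and largest block 2, the block sizes (in nonincreasing order) are [2, 1, 1, 1].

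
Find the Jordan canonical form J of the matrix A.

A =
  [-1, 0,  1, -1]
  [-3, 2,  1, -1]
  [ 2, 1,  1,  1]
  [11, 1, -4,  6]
J_2(2) ⊕ J_2(2)

The characteristic polynomial is
  det(x·I − A) = x^4 - 8*x^3 + 24*x^2 - 32*x + 16 = (x - 2)^4

Eigenvalues and multiplicities (the geometric multiplicity of λ is n − rank(A − λI), which equals the number of Jordan blocks for λ):
  λ = 2: algebraic multiplicity = 4, geometric multiplicity = 2

Determining the block sizes for each eigenvalue:
  λ = 2: with am = 4 and gm = 2, the partition is not yet determined (e.g. several partitions of 4 into 2 parts exist). Let N = A − (2)·I. Computing rank(N^1) = 2, rank(N^2) = 0; the number of blocks of size ≥ j is rank(N^{j−1}) − rank(N^j), giving [2, 2]. So we have 2 block(s) of size 2 → block sizes [2, 2]

Assembling the blocks gives a Jordan form
J =
  [2, 1, 0, 0]
  [0, 2, 0, 0]
  [0, 0, 2, 1]
  [0, 0, 0, 2]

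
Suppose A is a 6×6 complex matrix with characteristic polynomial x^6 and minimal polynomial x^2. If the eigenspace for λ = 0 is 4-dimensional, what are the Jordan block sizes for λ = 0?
Block sizes for λ = 0: [2, 2, 1, 1]

Step 1 — from the characteristic polynomial, algebraic multiplicity of λ = 0 is 6. From dim ker(A − (0)·I) = 4, there are exactly 4 Jordan blocks for λ = 0.
Step 2 — from the minimal polynomial, the factor (x − 0)^2 tells us the largest block for λ = 0 has size 2.
Step 3 — with total size 6, 4 blocks, and largest block 2, the block sizes (in nonincreasing order) are [2, 2, 1, 1].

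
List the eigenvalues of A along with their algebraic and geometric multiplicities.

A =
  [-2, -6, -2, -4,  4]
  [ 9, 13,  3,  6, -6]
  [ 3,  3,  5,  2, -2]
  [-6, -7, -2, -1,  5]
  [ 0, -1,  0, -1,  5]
λ = 4: alg = 5, geom = 3

Step 1 — factor the characteristic polynomial to read off the algebraic multiplicities:
  χ_A(x) = (x - 4)^5

Step 2 — compute geometric multiplicities via the rank-nullity identity g(λ) = n − rank(A − λI):
  rank(A − (4)·I) = 2, so dim ker(A − (4)·I) = n − 2 = 3

Summary:
  λ = 4: algebraic multiplicity = 5, geometric multiplicity = 3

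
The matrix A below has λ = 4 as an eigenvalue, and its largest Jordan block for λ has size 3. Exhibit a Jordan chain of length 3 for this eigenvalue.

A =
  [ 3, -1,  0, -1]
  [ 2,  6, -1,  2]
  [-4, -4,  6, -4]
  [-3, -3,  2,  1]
A Jordan chain for λ = 4 of length 3:
v_1 = (2, 0, 0, -2)ᵀ
v_2 = (-1, 2, -4, -3)ᵀ
v_3 = (1, 0, 0, 0)ᵀ

Let N = A − (4)·I. We want v_3 with N^3 v_3 = 0 but N^2 v_3 ≠ 0; then v_{j-1} := N · v_j for j = 3, …, 2.

Pick v_3 = (1, 0, 0, 0)ᵀ.
Then v_2 = N · v_3 = (-1, 2, -4, -3)ᵀ.
Then v_1 = N · v_2 = (2, 0, 0, -2)ᵀ.

Sanity check: (A − (4)·I) v_1 = (0, 0, 0, 0)ᵀ = 0. ✓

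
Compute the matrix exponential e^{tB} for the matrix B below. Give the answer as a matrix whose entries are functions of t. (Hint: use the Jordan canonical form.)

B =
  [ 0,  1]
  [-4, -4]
e^{tB} =
  [2*t*exp(-2*t) + exp(-2*t), t*exp(-2*t)]
  [-4*t*exp(-2*t), -2*t*exp(-2*t) + exp(-2*t)]

Strategy: write B = P · J · P⁻¹ where J is a Jordan canonical form, so e^{tB} = P · e^{tJ} · P⁻¹, and e^{tJ} can be computed block-by-block.

B has Jordan form
J =
  [-2,  1]
  [ 0, -2]
(up to reordering of blocks).

Per-block formulas:
  For a 2×2 Jordan block J_2(-2): exp(t · J_2(-2)) = e^(-2t)·(I + t·N), where N is the 2×2 nilpotent shift.

After assembling e^{tJ} and conjugating by P, we get:

e^{tB} =
  [2*t*exp(-2*t) + exp(-2*t), t*exp(-2*t)]
  [-4*t*exp(-2*t), -2*t*exp(-2*t) + exp(-2*t)]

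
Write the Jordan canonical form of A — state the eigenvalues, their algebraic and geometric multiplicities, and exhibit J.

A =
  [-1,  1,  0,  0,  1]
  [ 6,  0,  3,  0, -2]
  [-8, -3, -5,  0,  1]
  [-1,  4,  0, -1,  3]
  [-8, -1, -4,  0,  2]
J_3(-1) ⊕ J_2(-1)

The characteristic polynomial is
  det(x·I − A) = x^5 + 5*x^4 + 10*x^3 + 10*x^2 + 5*x + 1 = (x + 1)^5

Eigenvalues and multiplicities (the geometric multiplicity of λ is n − rank(A − λI), which equals the number of Jordan blocks for λ):
  λ = -1: algebraic multiplicity = 5, geometric multiplicity = 2

Determining the block sizes for each eigenvalue:
  λ = -1: with am = 5 and gm = 2, the partition is not yet determined (e.g. several partitions of 5 into 2 parts exist). Let N = A − (-1)·I. Computing rank(N^1) = 3, rank(N^2) = 1, rank(N^3) = 0; the number of blocks of size ≥ j is rank(N^{j−1}) − rank(N^j), giving [2, 2, 1]. So we have 1 block(s) of size 3, 1 block(s) of size 2 → block sizes [3, 2]

Assembling the blocks gives a Jordan form
J =
  [-1,  1,  0,  0,  0]
  [ 0, -1,  1,  0,  0]
  [ 0,  0, -1,  0,  0]
  [ 0,  0,  0, -1,  1]
  [ 0,  0,  0,  0, -1]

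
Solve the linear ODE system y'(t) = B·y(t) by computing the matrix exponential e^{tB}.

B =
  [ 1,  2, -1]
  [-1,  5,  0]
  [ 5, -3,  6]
e^{tB} =
  [t^2*exp(4*t) - 3*t*exp(4*t) + exp(4*t), -t^2*exp(4*t)/2 + 2*t*exp(4*t), t^2*exp(4*t)/2 - t*exp(4*t)]
  [t^2*exp(4*t) - t*exp(4*t), -t^2*exp(4*t)/2 + t*exp(4*t) + exp(4*t), t^2*exp(4*t)/2]
  [-t^2*exp(4*t) + 5*t*exp(4*t), t^2*exp(4*t)/2 - 3*t*exp(4*t), -t^2*exp(4*t)/2 + 2*t*exp(4*t) + exp(4*t)]

Strategy: write B = P · J · P⁻¹ where J is a Jordan canonical form, so e^{tB} = P · e^{tJ} · P⁻¹, and e^{tJ} can be computed block-by-block.

B has Jordan form
J =
  [4, 1, 0]
  [0, 4, 1]
  [0, 0, 4]
(up to reordering of blocks).

Per-block formulas:
  For a 3×3 Jordan block J_3(4): exp(t · J_3(4)) = e^(4t)·(I + t·N + (t^2/2)·N^2), where N is the 3×3 nilpotent shift.

After assembling e^{tJ} and conjugating by P, we get:

e^{tB} =
  [t^2*exp(4*t) - 3*t*exp(4*t) + exp(4*t), -t^2*exp(4*t)/2 + 2*t*exp(4*t), t^2*exp(4*t)/2 - t*exp(4*t)]
  [t^2*exp(4*t) - t*exp(4*t), -t^2*exp(4*t)/2 + t*exp(4*t) + exp(4*t), t^2*exp(4*t)/2]
  [-t^2*exp(4*t) + 5*t*exp(4*t), t^2*exp(4*t)/2 - 3*t*exp(4*t), -t^2*exp(4*t)/2 + 2*t*exp(4*t) + exp(4*t)]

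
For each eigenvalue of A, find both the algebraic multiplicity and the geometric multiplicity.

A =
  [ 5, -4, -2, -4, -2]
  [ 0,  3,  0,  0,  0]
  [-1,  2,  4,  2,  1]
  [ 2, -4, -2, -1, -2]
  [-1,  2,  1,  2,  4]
λ = 3: alg = 5, geom = 4

Step 1 — factor the characteristic polynomial to read off the algebraic multiplicities:
  χ_A(x) = (x - 3)^5

Step 2 — compute geometric multiplicities via the rank-nullity identity g(λ) = n − rank(A − λI):
  rank(A − (3)·I) = 1, so dim ker(A − (3)·I) = n − 1 = 4

Summary:
  λ = 3: algebraic multiplicity = 5, geometric multiplicity = 4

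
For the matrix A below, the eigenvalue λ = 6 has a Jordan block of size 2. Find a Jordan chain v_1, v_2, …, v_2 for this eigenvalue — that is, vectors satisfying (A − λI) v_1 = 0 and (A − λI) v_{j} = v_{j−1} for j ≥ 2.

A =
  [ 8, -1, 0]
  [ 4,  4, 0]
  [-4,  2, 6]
A Jordan chain for λ = 6 of length 2:
v_1 = (2, 4, -4)ᵀ
v_2 = (1, 0, 0)ᵀ

Let N = A − (6)·I. We want v_2 with N^2 v_2 = 0 but N^1 v_2 ≠ 0; then v_{j-1} := N · v_j for j = 2, …, 2.

Pick v_2 = (1, 0, 0)ᵀ.
Then v_1 = N · v_2 = (2, 4, -4)ᵀ.

Sanity check: (A − (6)·I) v_1 = (0, 0, 0)ᵀ = 0. ✓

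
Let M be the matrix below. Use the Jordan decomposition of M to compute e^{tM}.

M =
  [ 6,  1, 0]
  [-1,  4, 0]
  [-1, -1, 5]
e^{tM} =
  [t*exp(5*t) + exp(5*t), t*exp(5*t), 0]
  [-t*exp(5*t), -t*exp(5*t) + exp(5*t), 0]
  [-t*exp(5*t), -t*exp(5*t), exp(5*t)]

Strategy: write M = P · J · P⁻¹ where J is a Jordan canonical form, so e^{tM} = P · e^{tJ} · P⁻¹, and e^{tJ} can be computed block-by-block.

M has Jordan form
J =
  [5, 1, 0]
  [0, 5, 0]
  [0, 0, 5]
(up to reordering of blocks).

Per-block formulas:
  For a 2×2 Jordan block J_2(5): exp(t · J_2(5)) = e^(5t)·(I + t·N), where N is the 2×2 nilpotent shift.
  For a 1×1 block at λ = 5: exp(t · [5]) = [e^(5t)].

After assembling e^{tJ} and conjugating by P, we get:

e^{tM} =
  [t*exp(5*t) + exp(5*t), t*exp(5*t), 0]
  [-t*exp(5*t), -t*exp(5*t) + exp(5*t), 0]
  [-t*exp(5*t), -t*exp(5*t), exp(5*t)]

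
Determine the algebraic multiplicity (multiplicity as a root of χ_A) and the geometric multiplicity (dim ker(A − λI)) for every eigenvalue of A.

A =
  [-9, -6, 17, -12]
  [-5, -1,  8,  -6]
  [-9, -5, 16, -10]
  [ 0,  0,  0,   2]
λ = 2: alg = 4, geom = 2

Step 1 — factor the characteristic polynomial to read off the algebraic multiplicities:
  χ_A(x) = (x - 2)^4

Step 2 — compute geometric multiplicities via the rank-nullity identity g(λ) = n − rank(A − λI):
  rank(A − (2)·I) = 2, so dim ker(A − (2)·I) = n − 2 = 2

Summary:
  λ = 2: algebraic multiplicity = 4, geometric multiplicity = 2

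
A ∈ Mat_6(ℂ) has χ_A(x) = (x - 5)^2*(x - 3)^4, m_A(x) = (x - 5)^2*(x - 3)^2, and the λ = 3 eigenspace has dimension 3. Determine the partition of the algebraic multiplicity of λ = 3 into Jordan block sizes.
Block sizes for λ = 3: [2, 1, 1]

Step 1 — from the characteristic polynomial, algebraic multiplicity of λ = 3 is 4. From dim ker(A − (3)·I) = 3, there are exactly 3 Jordan blocks for λ = 3.
Step 2 — from the minimal polynomial, the factor (x − 3)^2 tells us the largest block for λ = 3 has size 2.
Step 3 — with total size 4, 3 blocks, and largest block 2, the block sizes (in nonincreasing order) are [2, 1, 1].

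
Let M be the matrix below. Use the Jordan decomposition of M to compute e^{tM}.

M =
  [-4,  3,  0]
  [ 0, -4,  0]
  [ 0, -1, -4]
e^{tM} =
  [exp(-4*t), 3*t*exp(-4*t), 0]
  [0, exp(-4*t), 0]
  [0, -t*exp(-4*t), exp(-4*t)]

Strategy: write M = P · J · P⁻¹ where J is a Jordan canonical form, so e^{tM} = P · e^{tJ} · P⁻¹, and e^{tJ} can be computed block-by-block.

M has Jordan form
J =
  [-4,  1,  0]
  [ 0, -4,  0]
  [ 0,  0, -4]
(up to reordering of blocks).

Per-block formulas:
  For a 1×1 block at λ = -4: exp(t · [-4]) = [e^(-4t)].
  For a 2×2 Jordan block J_2(-4): exp(t · J_2(-4)) = e^(-4t)·(I + t·N), where N is the 2×2 nilpotent shift.

After assembling e^{tJ} and conjugating by P, we get:

e^{tM} =
  [exp(-4*t), 3*t*exp(-4*t), 0]
  [0, exp(-4*t), 0]
  [0, -t*exp(-4*t), exp(-4*t)]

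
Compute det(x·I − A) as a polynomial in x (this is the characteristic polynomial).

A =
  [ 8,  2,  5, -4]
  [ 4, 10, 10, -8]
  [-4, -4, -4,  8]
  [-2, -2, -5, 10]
x^4 - 24*x^3 + 216*x^2 - 864*x + 1296

Expanding det(x·I − A) (e.g. by cofactor expansion or by noting that A is similar to its Jordan form J, which has the same characteristic polynomial as A) gives
  χ_A(x) = x^4 - 24*x^3 + 216*x^2 - 864*x + 1296
which factors as (x - 6)^4. The eigenvalues (with algebraic multiplicities) are λ = 6 with multiplicity 4.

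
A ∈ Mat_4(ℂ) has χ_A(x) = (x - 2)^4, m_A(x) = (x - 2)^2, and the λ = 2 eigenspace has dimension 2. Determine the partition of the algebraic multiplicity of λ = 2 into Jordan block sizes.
Block sizes for λ = 2: [2, 2]

Step 1 — from the characteristic polynomial, algebraic multiplicity of λ = 2 is 4. From dim ker(A − (2)·I) = 2, there are exactly 2 Jordan blocks for λ = 2.
Step 2 — from the minimal polynomial, the factor (x − 2)^2 tells us the largest block for λ = 2 has size 2.
Step 3 — with total size 4, 2 blocks, and largest block 2, the block sizes (in nonincreasing order) are [2, 2].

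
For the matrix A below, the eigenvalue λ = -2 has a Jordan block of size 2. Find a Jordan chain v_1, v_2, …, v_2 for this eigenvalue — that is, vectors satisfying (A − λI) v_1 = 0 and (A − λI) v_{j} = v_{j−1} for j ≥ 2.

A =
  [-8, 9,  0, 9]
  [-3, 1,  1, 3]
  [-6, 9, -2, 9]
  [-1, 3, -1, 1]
A Jordan chain for λ = -2 of length 2:
v_1 = (-6, -3, -6, -1)ᵀ
v_2 = (1, 0, 0, 0)ᵀ

Let N = A − (-2)·I. We want v_2 with N^2 v_2 = 0 but N^1 v_2 ≠ 0; then v_{j-1} := N · v_j for j = 2, …, 2.

Pick v_2 = (1, 0, 0, 0)ᵀ.
Then v_1 = N · v_2 = (-6, -3, -6, -1)ᵀ.

Sanity check: (A − (-2)·I) v_1 = (0, 0, 0, 0)ᵀ = 0. ✓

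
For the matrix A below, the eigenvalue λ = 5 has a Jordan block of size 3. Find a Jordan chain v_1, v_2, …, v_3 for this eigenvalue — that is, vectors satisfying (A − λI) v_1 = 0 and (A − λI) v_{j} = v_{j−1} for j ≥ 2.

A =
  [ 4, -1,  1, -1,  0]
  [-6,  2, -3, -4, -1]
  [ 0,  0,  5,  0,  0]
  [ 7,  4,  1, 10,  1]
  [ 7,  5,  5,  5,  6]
A Jordan chain for λ = 5 of length 3:
v_1 = (3, 0, 0, -3, -6)ᵀ
v_2 = (11, -3, 0, -11, -13)ᵀ
v_3 = (6, -14, 3, 0, 0)ᵀ

Let N = A − (5)·I. We want v_3 with N^3 v_3 = 0 but N^2 v_3 ≠ 0; then v_{j-1} := N · v_j for j = 3, …, 2.

Pick v_3 = (6, -14, 3, 0, 0)ᵀ.
Then v_2 = N · v_3 = (11, -3, 0, -11, -13)ᵀ.
Then v_1 = N · v_2 = (3, 0, 0, -3, -6)ᵀ.

Sanity check: (A − (5)·I) v_1 = (0, 0, 0, 0, 0)ᵀ = 0. ✓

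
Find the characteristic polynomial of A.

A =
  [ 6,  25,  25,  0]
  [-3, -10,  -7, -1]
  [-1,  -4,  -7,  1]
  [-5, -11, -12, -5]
x^4 + 16*x^3 + 96*x^2 + 256*x + 256

Expanding det(x·I − A) (e.g. by cofactor expansion or by noting that A is similar to its Jordan form J, which has the same characteristic polynomial as A) gives
  χ_A(x) = x^4 + 16*x^3 + 96*x^2 + 256*x + 256
which factors as (x + 4)^4. The eigenvalues (with algebraic multiplicities) are λ = -4 with multiplicity 4.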